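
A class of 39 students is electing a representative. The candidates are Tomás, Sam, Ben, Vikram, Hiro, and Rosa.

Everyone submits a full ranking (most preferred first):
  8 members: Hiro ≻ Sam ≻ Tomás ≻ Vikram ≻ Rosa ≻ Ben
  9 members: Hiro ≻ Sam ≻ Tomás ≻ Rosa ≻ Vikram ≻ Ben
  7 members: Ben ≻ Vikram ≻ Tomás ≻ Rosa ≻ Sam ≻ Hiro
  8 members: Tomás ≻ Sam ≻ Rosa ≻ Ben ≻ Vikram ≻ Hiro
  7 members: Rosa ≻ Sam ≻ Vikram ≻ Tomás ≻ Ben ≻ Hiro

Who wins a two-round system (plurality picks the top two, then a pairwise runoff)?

Round 1 first-place votes: Tomás 8, Sam 0, Ben 7, Vikram 0, Hiro 17, Rosa 7. Hiro and Tomás advance.
Runoff: Hiro is ranked above Tomás on 17 ballots, Tomás above Hiro on 22.

Tomás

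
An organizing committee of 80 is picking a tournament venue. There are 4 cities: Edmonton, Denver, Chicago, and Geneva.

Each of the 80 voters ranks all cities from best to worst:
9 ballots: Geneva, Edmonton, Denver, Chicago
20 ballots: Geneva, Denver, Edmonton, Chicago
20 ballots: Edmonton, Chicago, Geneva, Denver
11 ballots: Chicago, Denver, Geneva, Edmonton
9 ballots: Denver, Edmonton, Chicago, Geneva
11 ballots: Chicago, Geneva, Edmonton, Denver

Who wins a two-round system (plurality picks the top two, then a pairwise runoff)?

Chicago

Round 1 first-place votes: Edmonton 20, Denver 9, Chicago 22, Geneva 29. Geneva and Chicago advance.
Runoff: Geneva is ranked above Chicago on 29 ballots, Chicago above Geneva on 51.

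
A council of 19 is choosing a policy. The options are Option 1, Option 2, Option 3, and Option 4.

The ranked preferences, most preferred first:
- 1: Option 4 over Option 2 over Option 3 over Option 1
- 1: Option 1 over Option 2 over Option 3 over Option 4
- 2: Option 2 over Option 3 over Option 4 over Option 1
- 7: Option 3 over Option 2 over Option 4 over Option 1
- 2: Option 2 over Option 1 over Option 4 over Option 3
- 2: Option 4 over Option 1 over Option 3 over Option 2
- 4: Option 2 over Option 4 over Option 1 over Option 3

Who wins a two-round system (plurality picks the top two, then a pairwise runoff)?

Option 2

Round 1 first-place votes: Option 1 1, Option 2 8, Option 3 7, Option 4 3. Option 2 and Option 3 advance.
Runoff: Option 2 is ranked above Option 3 on 10 ballots, Option 3 above Option 2 on 9.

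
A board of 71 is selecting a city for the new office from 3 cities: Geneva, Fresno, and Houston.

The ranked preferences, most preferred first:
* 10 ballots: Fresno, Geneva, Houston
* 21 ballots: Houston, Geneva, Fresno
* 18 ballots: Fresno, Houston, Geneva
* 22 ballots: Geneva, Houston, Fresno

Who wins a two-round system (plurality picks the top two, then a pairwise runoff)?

Geneva

Round 1 first-place votes: Geneva 22, Fresno 28, Houston 21. Fresno and Geneva advance.
Runoff: Fresno is ranked above Geneva on 28 ballots, Geneva above Fresno on 43.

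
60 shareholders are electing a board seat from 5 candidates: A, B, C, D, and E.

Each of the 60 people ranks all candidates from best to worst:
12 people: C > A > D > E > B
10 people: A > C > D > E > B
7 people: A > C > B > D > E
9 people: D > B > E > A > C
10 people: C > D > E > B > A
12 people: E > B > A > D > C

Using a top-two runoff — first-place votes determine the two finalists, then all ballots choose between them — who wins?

A

Round 1 first-place votes: A 17, B 0, C 22, D 9, E 12. C and A advance.
Runoff: C is ranked above A on 22 ballots, A above C on 38.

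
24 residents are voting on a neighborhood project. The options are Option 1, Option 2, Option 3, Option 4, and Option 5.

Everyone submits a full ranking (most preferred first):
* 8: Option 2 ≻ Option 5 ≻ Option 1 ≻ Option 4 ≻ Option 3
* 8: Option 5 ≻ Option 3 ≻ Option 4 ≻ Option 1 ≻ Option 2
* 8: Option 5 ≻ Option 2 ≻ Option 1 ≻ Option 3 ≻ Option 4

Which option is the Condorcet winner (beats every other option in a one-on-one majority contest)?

Option 5 vs Option 1: 24–0
Option 5 vs Option 2: 16–8
Option 5 vs Option 3: 24–0
Option 5 vs Option 4: 24–0
Option 5 beats every other option.

Option 5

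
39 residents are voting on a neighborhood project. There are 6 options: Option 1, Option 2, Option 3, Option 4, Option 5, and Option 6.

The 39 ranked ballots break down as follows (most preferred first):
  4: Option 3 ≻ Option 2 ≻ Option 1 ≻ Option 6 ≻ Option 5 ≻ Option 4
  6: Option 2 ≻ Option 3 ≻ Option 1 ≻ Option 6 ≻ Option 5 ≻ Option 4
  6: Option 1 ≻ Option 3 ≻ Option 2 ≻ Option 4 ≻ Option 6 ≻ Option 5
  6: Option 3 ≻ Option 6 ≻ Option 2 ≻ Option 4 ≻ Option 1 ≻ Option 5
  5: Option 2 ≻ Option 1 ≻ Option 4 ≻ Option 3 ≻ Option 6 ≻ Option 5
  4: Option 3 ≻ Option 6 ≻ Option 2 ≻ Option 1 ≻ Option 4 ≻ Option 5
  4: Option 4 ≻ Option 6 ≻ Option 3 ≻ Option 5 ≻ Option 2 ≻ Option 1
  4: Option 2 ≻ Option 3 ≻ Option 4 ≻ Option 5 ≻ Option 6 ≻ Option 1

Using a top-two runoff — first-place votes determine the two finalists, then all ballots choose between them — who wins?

Option 3

Round 1 first-place votes: Option 1 6, Option 2 15, Option 3 14, Option 4 4, Option 5 0, Option 6 0. Option 2 and Option 3 advance.
Runoff: Option 2 is ranked above Option 3 on 15 ballots, Option 3 above Option 2 on 24.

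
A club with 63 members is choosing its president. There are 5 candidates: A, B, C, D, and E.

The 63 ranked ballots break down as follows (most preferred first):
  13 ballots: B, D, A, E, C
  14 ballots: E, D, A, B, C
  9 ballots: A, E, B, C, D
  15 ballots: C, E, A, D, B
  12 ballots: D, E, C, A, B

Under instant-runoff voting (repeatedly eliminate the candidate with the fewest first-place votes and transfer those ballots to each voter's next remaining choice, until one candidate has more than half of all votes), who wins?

E

Round 1: A 9, B 13, C 15, D 12, E 14. A eliminated.
Round 2: B 13, C 15, D 12, E 23. D eliminated.
Round 3: B 13, C 15, E 35. E has a majority (≥32).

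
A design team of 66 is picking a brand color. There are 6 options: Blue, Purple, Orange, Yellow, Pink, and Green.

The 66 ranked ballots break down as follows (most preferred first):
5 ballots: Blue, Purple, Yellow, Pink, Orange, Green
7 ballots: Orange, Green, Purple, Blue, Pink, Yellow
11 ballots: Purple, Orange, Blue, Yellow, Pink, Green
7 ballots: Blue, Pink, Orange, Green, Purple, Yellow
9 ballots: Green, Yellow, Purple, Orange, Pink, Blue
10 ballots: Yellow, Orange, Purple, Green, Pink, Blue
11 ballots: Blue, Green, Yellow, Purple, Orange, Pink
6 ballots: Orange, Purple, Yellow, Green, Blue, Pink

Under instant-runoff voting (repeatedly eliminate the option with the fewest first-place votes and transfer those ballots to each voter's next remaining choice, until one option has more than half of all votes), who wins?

Orange

Round 1: Blue 23, Purple 11, Orange 13, Yellow 10, Pink 0, Green 9. Pink eliminated.
Round 2: Blue 23, Purple 11, Orange 13, Yellow 10, Green 9. Green eliminated.
Round 3: Blue 23, Purple 11, Orange 13, Yellow 19. Purple eliminated.
Round 4: Blue 23, Orange 24, Yellow 19. Yellow eliminated.
Round 5: Blue 23, Orange 43. Orange has a majority (≥34).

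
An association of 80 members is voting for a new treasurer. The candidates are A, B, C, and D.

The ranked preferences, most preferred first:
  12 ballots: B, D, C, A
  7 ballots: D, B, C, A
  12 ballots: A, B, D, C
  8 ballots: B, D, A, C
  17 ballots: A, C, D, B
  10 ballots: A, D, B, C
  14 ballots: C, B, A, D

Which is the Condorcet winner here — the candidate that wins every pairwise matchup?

B

B vs A: 41–39
B vs C: 49–31
B vs D: 46–34
B beats every other candidate.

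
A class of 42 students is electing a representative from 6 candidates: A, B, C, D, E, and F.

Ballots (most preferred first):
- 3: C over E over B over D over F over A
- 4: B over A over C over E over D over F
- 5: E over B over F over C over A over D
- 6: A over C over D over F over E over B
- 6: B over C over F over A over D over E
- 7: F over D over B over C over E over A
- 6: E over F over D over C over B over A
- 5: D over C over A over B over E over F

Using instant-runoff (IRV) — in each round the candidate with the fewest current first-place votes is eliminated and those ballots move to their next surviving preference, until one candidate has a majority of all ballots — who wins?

B

Round 1: A 6, B 10, C 3, D 5, E 11, F 7. C eliminated.
Round 2: A 6, B 10, D 5, E 14, F 7. D eliminated.
Round 3: A 11, B 10, E 14, F 7. F eliminated.
Round 4: A 11, B 17, E 14. A eliminated.
Round 5: B 22, E 20. B has a majority (≥22).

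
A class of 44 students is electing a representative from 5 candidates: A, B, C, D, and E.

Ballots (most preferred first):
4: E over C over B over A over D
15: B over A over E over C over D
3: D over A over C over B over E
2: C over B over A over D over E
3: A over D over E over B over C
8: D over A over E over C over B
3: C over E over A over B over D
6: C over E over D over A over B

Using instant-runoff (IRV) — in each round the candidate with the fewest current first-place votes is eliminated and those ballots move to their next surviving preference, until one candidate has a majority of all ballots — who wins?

C

Round 1: A 3, B 15, C 11, D 11, E 4. A eliminated.
Round 2: B 15, C 11, D 14, E 4. E eliminated.
Round 3: B 15, C 15, D 14. D eliminated.
Round 4: B 18, C 26. C has a majority (≥23).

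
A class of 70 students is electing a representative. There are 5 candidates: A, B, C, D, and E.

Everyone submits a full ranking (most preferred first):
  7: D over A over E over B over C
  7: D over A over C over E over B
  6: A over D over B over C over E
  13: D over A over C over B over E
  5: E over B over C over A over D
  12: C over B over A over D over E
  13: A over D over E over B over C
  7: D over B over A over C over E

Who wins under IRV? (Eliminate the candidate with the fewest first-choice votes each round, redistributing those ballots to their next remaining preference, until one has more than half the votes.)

A

Round 1: A 19, B 0, C 12, D 34, E 5. B eliminated.
Round 2: A 19, C 12, D 34, E 5. E eliminated.
Round 3: A 19, C 17, D 34. C eliminated.
Round 4: A 36, D 34. A has a majority (≥36).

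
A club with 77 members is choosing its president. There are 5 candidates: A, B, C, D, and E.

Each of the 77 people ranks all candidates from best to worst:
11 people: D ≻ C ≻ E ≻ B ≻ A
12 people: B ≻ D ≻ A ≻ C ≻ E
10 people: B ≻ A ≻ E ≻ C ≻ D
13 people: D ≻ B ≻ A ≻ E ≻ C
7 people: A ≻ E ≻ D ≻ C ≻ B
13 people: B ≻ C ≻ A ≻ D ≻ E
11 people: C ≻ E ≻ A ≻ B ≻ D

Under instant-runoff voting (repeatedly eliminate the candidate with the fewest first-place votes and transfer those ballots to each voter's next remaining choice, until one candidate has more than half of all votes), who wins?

Round 1: A 7, B 35, C 11, D 24, E 0. E eliminated.
Round 2: A 7, B 35, C 11, D 24. A eliminated.
Round 3: B 35, C 11, D 31. C eliminated.
Round 4: B 46, D 31. B has a majority (≥39).

B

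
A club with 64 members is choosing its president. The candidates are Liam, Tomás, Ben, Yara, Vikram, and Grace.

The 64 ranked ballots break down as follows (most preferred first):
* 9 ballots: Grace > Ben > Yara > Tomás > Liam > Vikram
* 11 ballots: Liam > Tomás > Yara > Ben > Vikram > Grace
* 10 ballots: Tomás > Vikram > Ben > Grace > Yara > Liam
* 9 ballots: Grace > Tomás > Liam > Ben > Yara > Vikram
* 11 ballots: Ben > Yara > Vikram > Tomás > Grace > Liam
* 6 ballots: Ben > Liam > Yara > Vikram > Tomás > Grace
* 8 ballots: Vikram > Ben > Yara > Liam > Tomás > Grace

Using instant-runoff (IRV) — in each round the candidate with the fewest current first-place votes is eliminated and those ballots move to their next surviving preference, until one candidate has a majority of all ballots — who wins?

Round 1: Liam 11, Tomás 10, Ben 17, Yara 0, Vikram 8, Grace 18. Yara eliminated.
Round 2: Liam 11, Tomás 10, Ben 17, Vikram 8, Grace 18. Vikram eliminated.
Round 3: Liam 11, Tomás 10, Ben 25, Grace 18. Tomás eliminated.
Round 4: Liam 11, Ben 35, Grace 18. Ben has a majority (≥33).

Ben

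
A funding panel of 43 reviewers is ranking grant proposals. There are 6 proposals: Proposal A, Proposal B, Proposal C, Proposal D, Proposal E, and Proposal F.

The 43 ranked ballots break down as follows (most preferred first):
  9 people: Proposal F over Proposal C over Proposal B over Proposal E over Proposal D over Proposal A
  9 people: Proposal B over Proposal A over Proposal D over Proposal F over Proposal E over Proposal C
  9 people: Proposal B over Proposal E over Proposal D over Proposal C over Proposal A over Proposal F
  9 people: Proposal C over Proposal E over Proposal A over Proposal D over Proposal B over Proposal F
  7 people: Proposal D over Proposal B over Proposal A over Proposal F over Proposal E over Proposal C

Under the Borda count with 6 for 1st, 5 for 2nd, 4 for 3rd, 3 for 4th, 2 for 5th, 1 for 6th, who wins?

Proposal B

Proposal A: 9×1 + 9×5 + 9×2 + 9×4 + 7×4 = 136
Proposal B: 9×4 + 9×6 + 9×6 + 9×2 + 7×5 = 197
Proposal C: 9×5 + 9×1 + 9×3 + 9×6 + 7×1 = 142
Proposal D: 9×2 + 9×4 + 9×4 + 9×3 + 7×6 = 159
Proposal E: 9×3 + 9×2 + 9×5 + 9×5 + 7×2 = 149
Proposal F: 9×6 + 9×3 + 9×1 + 9×1 + 7×3 = 120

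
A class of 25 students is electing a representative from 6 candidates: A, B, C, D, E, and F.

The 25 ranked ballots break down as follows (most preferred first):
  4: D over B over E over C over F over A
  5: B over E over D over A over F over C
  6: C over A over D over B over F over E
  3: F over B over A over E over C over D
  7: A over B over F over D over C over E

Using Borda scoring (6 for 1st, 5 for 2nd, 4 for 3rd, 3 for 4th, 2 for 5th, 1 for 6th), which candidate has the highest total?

A: 4×1 + 5×3 + 6×5 + 3×4 + 7×6 = 103
B: 4×5 + 5×6 + 6×3 + 3×5 + 7×5 = 118
C: 4×3 + 5×1 + 6×6 + 3×2 + 7×2 = 73
D: 4×6 + 5×4 + 6×4 + 3×1 + 7×3 = 92
E: 4×4 + 5×5 + 6×1 + 3×3 + 7×1 = 63
F: 4×2 + 5×2 + 6×2 + 3×6 + 7×4 = 76

B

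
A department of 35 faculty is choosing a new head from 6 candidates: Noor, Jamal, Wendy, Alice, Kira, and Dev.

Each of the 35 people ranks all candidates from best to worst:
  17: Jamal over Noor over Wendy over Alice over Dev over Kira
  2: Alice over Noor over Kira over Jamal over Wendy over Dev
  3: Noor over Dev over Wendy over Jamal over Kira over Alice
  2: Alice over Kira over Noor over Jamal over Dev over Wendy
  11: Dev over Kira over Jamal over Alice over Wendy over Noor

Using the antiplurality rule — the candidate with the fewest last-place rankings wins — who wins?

Jamal

Last-place votes: Noor 11, Jamal 0, Wendy 2, Alice 3, Kira 17, Dev 2.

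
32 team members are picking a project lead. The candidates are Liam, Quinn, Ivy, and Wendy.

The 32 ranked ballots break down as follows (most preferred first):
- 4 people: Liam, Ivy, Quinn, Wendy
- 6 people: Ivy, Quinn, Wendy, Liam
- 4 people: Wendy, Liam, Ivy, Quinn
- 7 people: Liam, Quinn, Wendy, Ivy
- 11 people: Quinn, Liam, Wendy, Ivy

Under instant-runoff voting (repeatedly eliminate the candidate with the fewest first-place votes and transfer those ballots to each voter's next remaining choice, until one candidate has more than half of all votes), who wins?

Round 1: Liam 11, Quinn 11, Ivy 6, Wendy 4. Wendy eliminated.
Round 2: Liam 15, Quinn 11, Ivy 6. Ivy eliminated.
Round 3: Liam 15, Quinn 17. Quinn has a majority (≥17).

Quinn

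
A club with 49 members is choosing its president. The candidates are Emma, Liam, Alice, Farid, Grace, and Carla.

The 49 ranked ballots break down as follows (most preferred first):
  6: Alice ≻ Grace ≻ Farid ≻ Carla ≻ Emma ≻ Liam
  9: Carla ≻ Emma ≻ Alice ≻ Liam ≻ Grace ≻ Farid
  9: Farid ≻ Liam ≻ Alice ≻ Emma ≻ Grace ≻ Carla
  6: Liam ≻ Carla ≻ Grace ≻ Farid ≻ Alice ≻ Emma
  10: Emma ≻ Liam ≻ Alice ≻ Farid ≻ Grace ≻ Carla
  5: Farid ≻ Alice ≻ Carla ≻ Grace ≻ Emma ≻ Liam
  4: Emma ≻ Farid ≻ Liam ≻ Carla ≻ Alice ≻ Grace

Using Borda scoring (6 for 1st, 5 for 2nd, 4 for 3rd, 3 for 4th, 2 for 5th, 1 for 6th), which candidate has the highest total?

Emma: 6×2 + 9×5 + 9×3 + 6×1 + 10×6 + 5×2 + 4×6 = 184
Liam: 6×1 + 9×3 + 9×5 + 6×6 + 10×5 + 5×1 + 4×4 = 185
Alice: 6×6 + 9×4 + 9×4 + 6×2 + 10×4 + 5×5 + 4×2 = 193
Farid: 6×4 + 9×1 + 9×6 + 6×3 + 10×3 + 5×6 + 4×5 = 185
Grace: 6×5 + 9×2 + 9×2 + 6×4 + 10×2 + 5×3 + 4×1 = 129
Carla: 6×3 + 9×6 + 9×1 + 6×5 + 10×1 + 5×4 + 4×3 = 153

Alice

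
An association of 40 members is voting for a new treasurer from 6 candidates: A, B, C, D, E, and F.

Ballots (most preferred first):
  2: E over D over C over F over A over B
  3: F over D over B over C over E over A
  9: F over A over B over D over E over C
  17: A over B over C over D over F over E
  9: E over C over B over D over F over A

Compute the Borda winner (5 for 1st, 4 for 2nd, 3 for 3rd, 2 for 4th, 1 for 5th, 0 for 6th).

B

A: 2×1 + 3×0 + 9×4 + 17×5 + 9×0 = 123
B: 2×0 + 3×3 + 9×3 + 17×4 + 9×3 = 131
C: 2×3 + 3×2 + 9×0 + 17×3 + 9×4 = 99
D: 2×4 + 3×4 + 9×2 + 17×2 + 9×2 = 90
E: 2×5 + 3×1 + 9×1 + 17×0 + 9×5 = 67
F: 2×2 + 3×5 + 9×5 + 17×1 + 9×1 = 90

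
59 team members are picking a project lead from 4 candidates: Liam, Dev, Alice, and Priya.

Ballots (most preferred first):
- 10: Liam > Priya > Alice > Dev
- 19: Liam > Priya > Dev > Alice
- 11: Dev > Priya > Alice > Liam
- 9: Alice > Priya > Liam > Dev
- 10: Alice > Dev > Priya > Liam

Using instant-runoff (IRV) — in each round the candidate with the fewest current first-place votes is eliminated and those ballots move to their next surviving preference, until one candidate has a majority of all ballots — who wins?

Round 1: Liam 29, Dev 11, Alice 19, Priya 0. Priya eliminated.
Round 2: Liam 29, Dev 11, Alice 19. Dev eliminated.
Round 3: Liam 29, Alice 30. Alice has a majority (≥30).

Alice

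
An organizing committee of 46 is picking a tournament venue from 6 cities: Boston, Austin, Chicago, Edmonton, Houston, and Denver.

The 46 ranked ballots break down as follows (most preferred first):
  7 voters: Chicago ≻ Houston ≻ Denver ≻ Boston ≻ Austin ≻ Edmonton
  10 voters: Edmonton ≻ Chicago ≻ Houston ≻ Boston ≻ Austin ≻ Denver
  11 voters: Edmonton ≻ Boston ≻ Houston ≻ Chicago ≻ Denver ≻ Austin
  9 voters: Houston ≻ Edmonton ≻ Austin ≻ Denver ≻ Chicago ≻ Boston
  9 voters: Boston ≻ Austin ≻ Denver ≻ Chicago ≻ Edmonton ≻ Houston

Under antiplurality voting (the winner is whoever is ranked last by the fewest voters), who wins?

Last-place votes: Boston 9, Austin 11, Chicago 0, Edmonton 7, Houston 9, Denver 10.

Chicago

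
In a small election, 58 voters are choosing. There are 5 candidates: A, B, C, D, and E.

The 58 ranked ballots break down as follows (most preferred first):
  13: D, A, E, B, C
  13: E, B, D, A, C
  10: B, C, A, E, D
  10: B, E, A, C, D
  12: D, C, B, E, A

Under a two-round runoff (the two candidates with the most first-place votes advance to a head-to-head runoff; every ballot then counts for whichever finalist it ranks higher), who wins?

Round 1 first-place votes: A 0, B 20, C 0, D 25, E 13. D and B advance.
Runoff: D is ranked above B on 25 ballots, B above D on 33.

B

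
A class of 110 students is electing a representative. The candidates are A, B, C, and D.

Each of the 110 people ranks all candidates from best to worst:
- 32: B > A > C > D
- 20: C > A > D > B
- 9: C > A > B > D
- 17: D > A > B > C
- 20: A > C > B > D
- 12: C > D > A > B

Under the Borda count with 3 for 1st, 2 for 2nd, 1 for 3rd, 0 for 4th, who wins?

A

A: 32×2 + 20×2 + 9×2 + 17×2 + 20×3 + 12×1 = 228
B: 32×3 + 20×0 + 9×1 + 17×1 + 20×1 + 12×0 = 142
C: 32×1 + 20×3 + 9×3 + 17×0 + 20×2 + 12×3 = 195
D: 32×0 + 20×1 + 9×0 + 17×3 + 20×0 + 12×2 = 95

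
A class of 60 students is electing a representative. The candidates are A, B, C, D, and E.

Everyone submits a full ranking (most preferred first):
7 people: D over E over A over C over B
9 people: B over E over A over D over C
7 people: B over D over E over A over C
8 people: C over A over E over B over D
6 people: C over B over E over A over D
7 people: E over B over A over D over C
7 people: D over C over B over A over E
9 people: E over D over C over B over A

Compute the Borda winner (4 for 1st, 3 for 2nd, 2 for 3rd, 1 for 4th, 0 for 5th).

A: 7×2 + 9×2 + 7×1 + 8×3 + 6×1 + 7×2 + 7×1 + 9×0 = 90
B: 7×0 + 9×4 + 7×4 + 8×1 + 6×3 + 7×3 + 7×2 + 9×1 = 134
C: 7×1 + 9×0 + 7×0 + 8×4 + 6×4 + 7×0 + 7×3 + 9×2 = 102
D: 7×4 + 9×1 + 7×3 + 8×0 + 6×0 + 7×1 + 7×4 + 9×3 = 120
E: 7×3 + 9×3 + 7×2 + 8×2 + 6×2 + 7×4 + 7×0 + 9×4 = 154

E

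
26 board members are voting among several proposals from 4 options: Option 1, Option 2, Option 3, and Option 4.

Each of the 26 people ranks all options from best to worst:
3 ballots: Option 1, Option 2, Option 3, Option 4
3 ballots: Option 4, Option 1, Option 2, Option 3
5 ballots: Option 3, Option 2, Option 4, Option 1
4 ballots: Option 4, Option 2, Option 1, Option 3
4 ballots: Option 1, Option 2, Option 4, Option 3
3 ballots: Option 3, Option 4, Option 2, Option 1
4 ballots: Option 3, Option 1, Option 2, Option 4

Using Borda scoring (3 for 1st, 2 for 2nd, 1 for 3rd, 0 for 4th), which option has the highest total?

Option 2

Option 1: 3×3 + 3×2 + 5×0 + 4×1 + 4×3 + 3×0 + 4×2 = 39
Option 2: 3×2 + 3×1 + 5×2 + 4×2 + 4×2 + 3×1 + 4×1 = 42
Option 3: 3×1 + 3×0 + 5×3 + 4×0 + 4×0 + 3×3 + 4×3 = 39
Option 4: 3×0 + 3×3 + 5×1 + 4×3 + 4×1 + 3×2 + 4×0 = 36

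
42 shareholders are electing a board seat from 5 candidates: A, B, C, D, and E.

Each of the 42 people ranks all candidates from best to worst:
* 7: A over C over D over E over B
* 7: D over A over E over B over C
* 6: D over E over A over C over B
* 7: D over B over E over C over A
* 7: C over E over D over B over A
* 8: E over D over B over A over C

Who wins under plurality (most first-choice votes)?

D

First-place votes: A 7, B 0, C 7, D 20, E 8.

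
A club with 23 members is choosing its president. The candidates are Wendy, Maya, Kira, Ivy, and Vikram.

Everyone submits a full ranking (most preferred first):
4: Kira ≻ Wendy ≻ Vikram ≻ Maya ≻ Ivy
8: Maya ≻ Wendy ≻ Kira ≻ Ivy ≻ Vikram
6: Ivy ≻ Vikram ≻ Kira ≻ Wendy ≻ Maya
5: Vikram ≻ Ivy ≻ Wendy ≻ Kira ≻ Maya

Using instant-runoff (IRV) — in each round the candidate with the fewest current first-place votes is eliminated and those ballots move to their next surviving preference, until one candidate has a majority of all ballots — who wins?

Vikram

Round 1: Wendy 0, Maya 8, Kira 4, Ivy 6, Vikram 5. Wendy eliminated.
Round 2: Maya 8, Kira 4, Ivy 6, Vikram 5. Kira eliminated.
Round 3: Maya 8, Ivy 6, Vikram 9. Ivy eliminated.
Round 4: Maya 8, Vikram 15. Vikram has a majority (≥12).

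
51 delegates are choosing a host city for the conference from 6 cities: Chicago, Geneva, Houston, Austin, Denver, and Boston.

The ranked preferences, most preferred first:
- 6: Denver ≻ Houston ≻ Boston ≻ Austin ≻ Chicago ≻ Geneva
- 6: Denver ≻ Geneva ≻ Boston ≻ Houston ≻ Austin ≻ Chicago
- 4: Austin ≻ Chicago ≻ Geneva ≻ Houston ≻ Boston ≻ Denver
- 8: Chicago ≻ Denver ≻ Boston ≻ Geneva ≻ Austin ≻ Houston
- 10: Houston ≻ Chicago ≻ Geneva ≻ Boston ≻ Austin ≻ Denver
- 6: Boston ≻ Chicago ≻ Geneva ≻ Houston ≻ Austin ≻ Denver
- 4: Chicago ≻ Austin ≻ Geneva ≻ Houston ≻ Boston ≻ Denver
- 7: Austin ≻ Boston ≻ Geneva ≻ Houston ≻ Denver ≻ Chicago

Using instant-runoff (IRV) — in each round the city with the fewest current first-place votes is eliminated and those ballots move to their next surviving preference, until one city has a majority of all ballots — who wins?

Chicago

Round 1: Chicago 12, Geneva 0, Houston 10, Austin 11, Denver 12, Boston 6. Geneva eliminated.
Round 2: Chicago 12, Houston 10, Austin 11, Denver 12, Boston 6. Boston eliminated.
Round 3: Chicago 18, Houston 10, Austin 11, Denver 12. Houston eliminated.
Round 4: Chicago 28, Austin 11, Denver 12. Chicago has a majority (≥26).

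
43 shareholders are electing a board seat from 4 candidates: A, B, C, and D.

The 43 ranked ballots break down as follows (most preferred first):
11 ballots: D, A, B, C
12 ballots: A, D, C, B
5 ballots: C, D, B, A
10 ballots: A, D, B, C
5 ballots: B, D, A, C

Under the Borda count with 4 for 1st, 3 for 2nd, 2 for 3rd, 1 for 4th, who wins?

A: 11×3 + 12×4 + 5×1 + 10×4 + 5×2 = 136
B: 11×2 + 12×1 + 5×2 + 10×2 + 5×4 = 84
C: 11×1 + 12×2 + 5×4 + 10×1 + 5×1 = 70
D: 11×4 + 12×3 + 5×3 + 10×3 + 5×3 = 140

D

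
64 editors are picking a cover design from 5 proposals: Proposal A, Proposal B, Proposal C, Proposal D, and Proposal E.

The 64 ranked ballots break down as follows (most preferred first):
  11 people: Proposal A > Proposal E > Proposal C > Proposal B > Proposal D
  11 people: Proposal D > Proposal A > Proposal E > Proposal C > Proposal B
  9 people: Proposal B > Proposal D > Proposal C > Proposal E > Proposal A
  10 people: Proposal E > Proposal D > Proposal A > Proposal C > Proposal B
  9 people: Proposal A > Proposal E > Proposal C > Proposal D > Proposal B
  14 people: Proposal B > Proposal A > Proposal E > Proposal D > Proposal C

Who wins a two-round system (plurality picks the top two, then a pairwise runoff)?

Proposal A

Round 1 first-place votes: Proposal A 20, Proposal B 23, Proposal C 0, Proposal D 11, Proposal E 10. Proposal B and Proposal A advance.
Runoff: Proposal B is ranked above Proposal A on 23 ballots, Proposal A above Proposal B on 41.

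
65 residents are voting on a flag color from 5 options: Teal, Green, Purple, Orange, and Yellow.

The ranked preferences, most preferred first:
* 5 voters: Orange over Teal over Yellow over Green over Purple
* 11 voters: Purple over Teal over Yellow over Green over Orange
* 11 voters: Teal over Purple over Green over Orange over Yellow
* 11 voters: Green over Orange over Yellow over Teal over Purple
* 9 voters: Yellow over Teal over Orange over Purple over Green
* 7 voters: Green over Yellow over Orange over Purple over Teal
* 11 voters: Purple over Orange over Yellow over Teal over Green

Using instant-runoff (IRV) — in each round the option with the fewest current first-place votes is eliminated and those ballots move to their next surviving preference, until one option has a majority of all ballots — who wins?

Round 1: Teal 11, Green 18, Purple 22, Orange 5, Yellow 9. Orange eliminated.
Round 2: Teal 16, Green 18, Purple 22, Yellow 9. Yellow eliminated.
Round 3: Teal 25, Green 18, Purple 22. Green eliminated.
Round 4: Teal 36, Purple 29. Teal has a majority (≥33).

Teal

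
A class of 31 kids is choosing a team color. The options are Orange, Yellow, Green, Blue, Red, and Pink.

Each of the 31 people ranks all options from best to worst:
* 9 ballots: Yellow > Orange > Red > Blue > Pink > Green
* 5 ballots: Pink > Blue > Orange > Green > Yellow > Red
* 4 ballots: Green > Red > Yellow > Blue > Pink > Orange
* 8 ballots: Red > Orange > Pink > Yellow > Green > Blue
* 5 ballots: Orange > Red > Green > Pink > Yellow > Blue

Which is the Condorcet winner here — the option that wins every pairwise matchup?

Orange vs Yellow: 18–13
Orange vs Green: 27–4
Orange vs Blue: 22–9
Orange vs Red: 19–12
Orange vs Pink: 22–9
Orange beats every other option.

Orange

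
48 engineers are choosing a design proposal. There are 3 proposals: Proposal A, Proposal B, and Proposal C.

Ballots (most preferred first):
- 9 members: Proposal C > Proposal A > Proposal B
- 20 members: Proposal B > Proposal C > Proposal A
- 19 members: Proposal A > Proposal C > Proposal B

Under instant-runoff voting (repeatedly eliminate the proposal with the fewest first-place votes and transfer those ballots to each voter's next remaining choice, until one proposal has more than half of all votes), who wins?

Proposal A

Round 1: Proposal A 19, Proposal B 20, Proposal C 9. Proposal C eliminated.
Round 2: Proposal A 28, Proposal B 20. Proposal A has a majority (≥25).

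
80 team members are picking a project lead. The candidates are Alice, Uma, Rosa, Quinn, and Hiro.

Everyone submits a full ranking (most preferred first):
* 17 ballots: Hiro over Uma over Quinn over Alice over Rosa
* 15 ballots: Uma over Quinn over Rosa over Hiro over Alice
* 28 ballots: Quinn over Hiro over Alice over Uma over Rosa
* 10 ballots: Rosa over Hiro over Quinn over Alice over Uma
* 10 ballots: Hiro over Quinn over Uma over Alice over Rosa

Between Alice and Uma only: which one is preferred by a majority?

Alice is ranked above Uma on 38 ballots; Uma above Alice on 42.

Uma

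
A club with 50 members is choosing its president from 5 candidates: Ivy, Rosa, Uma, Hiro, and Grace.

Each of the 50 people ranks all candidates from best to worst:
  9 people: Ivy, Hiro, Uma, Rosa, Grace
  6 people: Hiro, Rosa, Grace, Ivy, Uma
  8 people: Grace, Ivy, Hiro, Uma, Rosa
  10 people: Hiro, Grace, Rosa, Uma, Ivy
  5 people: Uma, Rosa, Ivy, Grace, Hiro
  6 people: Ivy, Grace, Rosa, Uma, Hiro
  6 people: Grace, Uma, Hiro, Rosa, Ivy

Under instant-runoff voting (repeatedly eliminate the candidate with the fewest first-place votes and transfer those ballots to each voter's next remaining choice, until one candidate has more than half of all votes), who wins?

Ivy

Round 1: Ivy 15, Rosa 0, Uma 5, Hiro 16, Grace 14. Rosa eliminated.
Round 2: Ivy 15, Uma 5, Hiro 16, Grace 14. Uma eliminated.
Round 3: Ivy 20, Hiro 16, Grace 14. Grace eliminated.
Round 4: Ivy 28, Hiro 22. Ivy has a majority (≥26).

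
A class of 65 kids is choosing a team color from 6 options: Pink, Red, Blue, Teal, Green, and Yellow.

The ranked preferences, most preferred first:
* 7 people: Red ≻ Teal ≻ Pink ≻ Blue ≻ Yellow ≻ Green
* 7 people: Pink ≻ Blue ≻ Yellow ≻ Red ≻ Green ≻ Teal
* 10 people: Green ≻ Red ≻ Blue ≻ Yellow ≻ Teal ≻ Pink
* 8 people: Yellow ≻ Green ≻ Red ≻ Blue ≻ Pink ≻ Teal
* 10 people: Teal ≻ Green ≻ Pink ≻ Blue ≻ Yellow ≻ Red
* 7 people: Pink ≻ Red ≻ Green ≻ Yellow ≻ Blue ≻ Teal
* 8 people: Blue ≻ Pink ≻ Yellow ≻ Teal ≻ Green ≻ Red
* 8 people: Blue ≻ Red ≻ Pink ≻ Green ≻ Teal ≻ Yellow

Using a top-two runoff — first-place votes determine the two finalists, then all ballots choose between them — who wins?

Round 1 first-place votes: Pink 14, Red 7, Blue 16, Teal 10, Green 10, Yellow 8. Blue and Pink advance.
Runoff: Blue is ranked above Pink on 34 ballots, Pink above Blue on 31.

Blue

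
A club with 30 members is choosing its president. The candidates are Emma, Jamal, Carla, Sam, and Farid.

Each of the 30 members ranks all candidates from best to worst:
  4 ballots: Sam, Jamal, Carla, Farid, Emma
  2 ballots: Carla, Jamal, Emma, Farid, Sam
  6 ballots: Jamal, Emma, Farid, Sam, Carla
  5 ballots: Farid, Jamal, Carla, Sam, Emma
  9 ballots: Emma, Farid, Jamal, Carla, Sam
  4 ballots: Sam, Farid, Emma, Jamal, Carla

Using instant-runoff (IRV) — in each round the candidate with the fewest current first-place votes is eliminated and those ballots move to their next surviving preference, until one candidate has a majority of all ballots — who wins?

Jamal

Round 1: Emma 9, Jamal 6, Carla 2, Sam 8, Farid 5. Carla eliminated.
Round 2: Emma 9, Jamal 8, Sam 8, Farid 5. Farid eliminated.
Round 3: Emma 9, Jamal 13, Sam 8. Sam eliminated.
Round 4: Emma 13, Jamal 17. Jamal has a majority (≥16).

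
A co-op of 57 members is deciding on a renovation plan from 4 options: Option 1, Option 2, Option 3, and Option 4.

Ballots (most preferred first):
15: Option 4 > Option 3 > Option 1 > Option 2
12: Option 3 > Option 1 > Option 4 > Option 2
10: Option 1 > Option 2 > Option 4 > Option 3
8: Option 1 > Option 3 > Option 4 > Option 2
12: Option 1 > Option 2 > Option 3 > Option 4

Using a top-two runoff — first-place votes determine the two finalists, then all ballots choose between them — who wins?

Round 1 first-place votes: Option 1 30, Option 2 0, Option 3 12, Option 4 15. Option 1 and Option 4 advance.
Runoff: Option 1 is ranked above Option 4 on 42 ballots, Option 4 above Option 1 on 15.

Option 1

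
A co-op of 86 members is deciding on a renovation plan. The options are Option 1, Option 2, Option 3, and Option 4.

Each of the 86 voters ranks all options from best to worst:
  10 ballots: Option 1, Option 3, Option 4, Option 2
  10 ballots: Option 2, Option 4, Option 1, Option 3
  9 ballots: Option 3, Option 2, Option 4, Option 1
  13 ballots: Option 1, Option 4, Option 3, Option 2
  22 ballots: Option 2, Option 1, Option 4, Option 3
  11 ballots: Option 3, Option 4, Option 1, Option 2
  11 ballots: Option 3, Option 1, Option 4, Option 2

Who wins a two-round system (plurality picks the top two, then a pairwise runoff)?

Option 3

Round 1 first-place votes: Option 1 23, Option 2 32, Option 3 31, Option 4 0. Option 2 and Option 3 advance.
Runoff: Option 2 is ranked above Option 3 on 32 ballots, Option 3 above Option 2 on 54.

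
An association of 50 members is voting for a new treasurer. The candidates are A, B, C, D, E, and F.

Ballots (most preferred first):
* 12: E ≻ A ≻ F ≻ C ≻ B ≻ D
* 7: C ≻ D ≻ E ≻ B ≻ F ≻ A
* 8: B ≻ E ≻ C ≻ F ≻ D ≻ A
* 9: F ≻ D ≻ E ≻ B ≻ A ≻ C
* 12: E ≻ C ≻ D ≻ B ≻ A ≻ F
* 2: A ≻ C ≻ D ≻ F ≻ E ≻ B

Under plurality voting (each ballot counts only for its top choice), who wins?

First-place votes: A 2, B 8, C 7, D 0, E 24, F 9.

E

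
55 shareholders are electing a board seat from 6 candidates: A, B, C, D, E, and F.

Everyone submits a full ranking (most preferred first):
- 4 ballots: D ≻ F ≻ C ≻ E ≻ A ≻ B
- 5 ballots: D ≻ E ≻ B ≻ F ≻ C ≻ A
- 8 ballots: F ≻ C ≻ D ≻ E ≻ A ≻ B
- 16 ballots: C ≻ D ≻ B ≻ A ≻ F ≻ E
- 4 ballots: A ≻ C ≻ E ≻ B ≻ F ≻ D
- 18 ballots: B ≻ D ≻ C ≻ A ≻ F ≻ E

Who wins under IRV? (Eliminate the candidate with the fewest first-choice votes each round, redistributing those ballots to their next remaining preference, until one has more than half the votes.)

Round 1: A 4, B 18, C 16, D 9, E 0, F 8. E eliminated.
Round 2: A 4, B 18, C 16, D 9, F 8. A eliminated.
Round 3: B 18, C 20, D 9, F 8. F eliminated.
Round 4: B 18, C 28, D 9. C has a majority (≥28).

C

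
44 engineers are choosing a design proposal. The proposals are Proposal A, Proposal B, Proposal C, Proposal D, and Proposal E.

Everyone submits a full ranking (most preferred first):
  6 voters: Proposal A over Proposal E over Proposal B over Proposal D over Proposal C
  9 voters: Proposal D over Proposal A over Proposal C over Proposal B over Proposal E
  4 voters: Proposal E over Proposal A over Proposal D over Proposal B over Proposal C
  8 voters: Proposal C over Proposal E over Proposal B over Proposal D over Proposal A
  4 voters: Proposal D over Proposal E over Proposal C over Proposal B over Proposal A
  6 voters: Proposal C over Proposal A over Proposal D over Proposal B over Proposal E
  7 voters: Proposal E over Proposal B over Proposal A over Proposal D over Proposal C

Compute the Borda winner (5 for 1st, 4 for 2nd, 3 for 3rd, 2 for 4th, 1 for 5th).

Proposal E

Proposal A: 6×5 + 9×4 + 4×4 + 8×1 + 4×1 + 6×4 + 7×3 = 139
Proposal B: 6×3 + 9×2 + 4×2 + 8×3 + 4×2 + 6×2 + 7×4 = 116
Proposal C: 6×1 + 9×3 + 4×1 + 8×5 + 4×3 + 6×5 + 7×1 = 126
Proposal D: 6×2 + 9×5 + 4×3 + 8×2 + 4×5 + 6×3 + 7×2 = 137
Proposal E: 6×4 + 9×1 + 4×5 + 8×4 + 4×4 + 6×1 + 7×5 = 142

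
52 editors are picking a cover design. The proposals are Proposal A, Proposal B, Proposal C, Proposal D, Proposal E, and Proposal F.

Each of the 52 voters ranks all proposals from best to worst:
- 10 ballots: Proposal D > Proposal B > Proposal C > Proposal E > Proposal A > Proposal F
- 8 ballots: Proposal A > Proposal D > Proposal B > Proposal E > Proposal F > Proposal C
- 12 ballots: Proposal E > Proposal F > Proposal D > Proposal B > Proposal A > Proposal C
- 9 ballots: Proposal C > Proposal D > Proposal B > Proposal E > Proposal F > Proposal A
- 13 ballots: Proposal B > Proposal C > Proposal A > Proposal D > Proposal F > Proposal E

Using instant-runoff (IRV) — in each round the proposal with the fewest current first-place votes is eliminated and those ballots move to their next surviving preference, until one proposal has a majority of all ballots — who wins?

Proposal D

Round 1: Proposal A 8, Proposal B 13, Proposal C 9, Proposal D 10, Proposal E 12, Proposal F 0. Proposal F eliminated.
Round 2: Proposal A 8, Proposal B 13, Proposal C 9, Proposal D 10, Proposal E 12. Proposal A eliminated.
Round 3: Proposal B 13, Proposal C 9, Proposal D 18, Proposal E 12. Proposal C eliminated.
Round 4: Proposal B 13, Proposal D 27, Proposal E 12. Proposal D has a majority (≥27).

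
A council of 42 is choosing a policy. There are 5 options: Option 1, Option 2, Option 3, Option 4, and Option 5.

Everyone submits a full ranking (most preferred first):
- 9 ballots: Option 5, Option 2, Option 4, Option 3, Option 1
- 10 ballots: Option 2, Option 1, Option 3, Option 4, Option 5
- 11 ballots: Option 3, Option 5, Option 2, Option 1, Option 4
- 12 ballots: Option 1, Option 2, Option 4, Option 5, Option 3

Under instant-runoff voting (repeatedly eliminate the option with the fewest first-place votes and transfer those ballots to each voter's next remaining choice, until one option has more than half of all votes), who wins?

Round 1: Option 1 12, Option 2 10, Option 3 11, Option 4 0, Option 5 9. Option 4 eliminated.
Round 2: Option 1 12, Option 2 10, Option 3 11, Option 5 9. Option 5 eliminated.
Round 3: Option 1 12, Option 2 19, Option 3 11. Option 3 eliminated.
Round 4: Option 1 12, Option 2 30. Option 2 has a majority (≥22).

Option 2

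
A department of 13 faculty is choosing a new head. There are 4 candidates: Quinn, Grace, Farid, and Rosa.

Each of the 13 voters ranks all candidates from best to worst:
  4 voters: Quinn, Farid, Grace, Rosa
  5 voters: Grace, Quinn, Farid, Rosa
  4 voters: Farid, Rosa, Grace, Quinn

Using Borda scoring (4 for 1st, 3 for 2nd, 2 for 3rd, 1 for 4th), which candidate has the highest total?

Farid

Quinn: 4×4 + 5×3 + 4×1 = 35
Grace: 4×2 + 5×4 + 4×2 = 36
Farid: 4×3 + 5×2 + 4×4 = 38
Rosa: 4×1 + 5×1 + 4×3 = 21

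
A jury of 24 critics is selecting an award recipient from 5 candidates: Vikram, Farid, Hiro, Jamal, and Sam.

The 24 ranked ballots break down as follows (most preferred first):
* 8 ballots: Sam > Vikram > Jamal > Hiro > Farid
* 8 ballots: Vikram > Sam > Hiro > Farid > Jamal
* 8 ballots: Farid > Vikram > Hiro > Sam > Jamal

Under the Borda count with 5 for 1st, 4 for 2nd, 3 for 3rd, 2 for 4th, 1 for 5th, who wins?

Vikram

Vikram: 8×4 + 8×5 + 8×4 = 104
Farid: 8×1 + 8×2 + 8×5 = 64
Hiro: 8×2 + 8×3 + 8×3 = 64
Jamal: 8×3 + 8×1 + 8×1 = 40
Sam: 8×5 + 8×4 + 8×2 = 88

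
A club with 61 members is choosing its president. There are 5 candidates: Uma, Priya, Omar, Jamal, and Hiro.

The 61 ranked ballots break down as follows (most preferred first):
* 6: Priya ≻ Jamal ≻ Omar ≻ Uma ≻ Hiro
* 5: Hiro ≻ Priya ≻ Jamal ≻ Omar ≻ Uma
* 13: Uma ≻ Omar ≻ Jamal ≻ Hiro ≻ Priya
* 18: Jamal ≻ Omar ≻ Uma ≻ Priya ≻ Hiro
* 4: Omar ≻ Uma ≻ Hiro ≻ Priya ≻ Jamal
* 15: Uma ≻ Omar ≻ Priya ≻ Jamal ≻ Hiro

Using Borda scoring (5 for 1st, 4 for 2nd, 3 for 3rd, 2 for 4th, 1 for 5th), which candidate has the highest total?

Omar

Uma: 6×2 + 5×1 + 13×5 + 18×3 + 4×4 + 15×5 = 227
Priya: 6×5 + 5×4 + 13×1 + 18×2 + 4×2 + 15×3 = 152
Omar: 6×3 + 5×2 + 13×4 + 18×4 + 4×5 + 15×4 = 232
Jamal: 6×4 + 5×3 + 13×3 + 18×5 + 4×1 + 15×2 = 202
Hiro: 6×1 + 5×5 + 13×2 + 18×1 + 4×3 + 15×1 = 102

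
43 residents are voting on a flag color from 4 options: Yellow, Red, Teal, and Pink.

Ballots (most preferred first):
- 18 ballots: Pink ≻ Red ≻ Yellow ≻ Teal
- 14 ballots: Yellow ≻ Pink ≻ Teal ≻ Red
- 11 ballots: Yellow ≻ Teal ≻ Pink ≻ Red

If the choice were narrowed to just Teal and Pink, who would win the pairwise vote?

Pink

Teal is ranked above Pink on 11 ballots; Pink above Teal on 32.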